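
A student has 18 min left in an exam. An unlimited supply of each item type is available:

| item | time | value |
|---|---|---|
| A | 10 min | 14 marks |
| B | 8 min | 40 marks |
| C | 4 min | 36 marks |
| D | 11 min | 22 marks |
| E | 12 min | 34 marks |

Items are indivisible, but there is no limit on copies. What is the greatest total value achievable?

Best value-per-unit is C at 36/4, and filling with it alone uses time 4×4=16. No mix of the others beats 4×36 = 144.

144 marks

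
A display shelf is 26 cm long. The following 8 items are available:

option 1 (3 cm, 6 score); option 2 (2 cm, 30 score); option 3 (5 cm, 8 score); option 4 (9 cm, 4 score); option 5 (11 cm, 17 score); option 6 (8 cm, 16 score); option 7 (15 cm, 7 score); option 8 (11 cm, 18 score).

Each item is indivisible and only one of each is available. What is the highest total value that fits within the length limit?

Check high-value combinations within 26 cm:
- option 2+option 3+option 6+option 8: length 2+5+8+11=26, value 30+8+16+18=72
- option 2+option 3+option 5+option 6: length 2+5+11+8=26, value 30+8+17+16=71
- option 1+option 2+option 6+option 8: length 3+2+8+11=24, value 6+30+16+18=70
Best: 72 score.

72 score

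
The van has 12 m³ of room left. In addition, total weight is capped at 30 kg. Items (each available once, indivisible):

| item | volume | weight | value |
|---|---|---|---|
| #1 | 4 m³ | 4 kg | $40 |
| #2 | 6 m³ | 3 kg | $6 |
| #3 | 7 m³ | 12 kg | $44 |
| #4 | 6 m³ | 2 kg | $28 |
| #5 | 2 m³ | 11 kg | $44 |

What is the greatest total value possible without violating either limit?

Feasible sets respecting both limits:
- #1+#4+#5: volume 12, weight 17, value 112
- #1+#2+#5: volume 12, weight 18, value 90
- #3+#5: volume 9, weight 23, value 88
- #1+#3: volume 11, weight 16, value 84
Best: $112.

$112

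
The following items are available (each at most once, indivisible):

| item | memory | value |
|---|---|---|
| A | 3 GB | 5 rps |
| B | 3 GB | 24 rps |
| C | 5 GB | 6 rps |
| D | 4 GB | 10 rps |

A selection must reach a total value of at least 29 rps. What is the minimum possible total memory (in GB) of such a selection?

Subsets with value ≥ 29, sorted by total memory:
- A+B: memory 6, value 29
- B+D: memory 7, value 34
- B+C: memory 8, value 30
Minimum memory: 6 GB.

6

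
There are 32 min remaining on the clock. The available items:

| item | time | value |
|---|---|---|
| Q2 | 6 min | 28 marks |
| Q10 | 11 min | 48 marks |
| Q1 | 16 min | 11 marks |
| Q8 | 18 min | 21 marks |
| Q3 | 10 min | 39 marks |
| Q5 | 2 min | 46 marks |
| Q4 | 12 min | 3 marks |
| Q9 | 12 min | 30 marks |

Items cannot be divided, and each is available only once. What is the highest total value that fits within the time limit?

161 marks

This is a 0/1 knapsack; check combinations near the capacity.
- Q2+Q10+Q3+Q5: time 6+11+10+2=29, value 28+48+39+46=161
- Q2+Q10+Q5+Q9: time 6+11+2+12=31, value 28+48+46+30=152
- Q2+Q3+Q5+Q9: time 6+10+2+12=30, value 28+39+46+30=143
Best: 161 marks.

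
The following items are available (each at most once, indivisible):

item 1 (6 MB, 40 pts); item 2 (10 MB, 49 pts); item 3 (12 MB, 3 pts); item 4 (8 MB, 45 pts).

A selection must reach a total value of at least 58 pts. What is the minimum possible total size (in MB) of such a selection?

Subsets with value ≥ 58, sorted by total size:
- item 1+item 4: size 14, value 85
- item 1+item 2: size 16, value 89
- item 2+item 4: size 18, value 94
- item 1+item 2+item 4: size 24, value 134
Minimum size: 14 MB.

14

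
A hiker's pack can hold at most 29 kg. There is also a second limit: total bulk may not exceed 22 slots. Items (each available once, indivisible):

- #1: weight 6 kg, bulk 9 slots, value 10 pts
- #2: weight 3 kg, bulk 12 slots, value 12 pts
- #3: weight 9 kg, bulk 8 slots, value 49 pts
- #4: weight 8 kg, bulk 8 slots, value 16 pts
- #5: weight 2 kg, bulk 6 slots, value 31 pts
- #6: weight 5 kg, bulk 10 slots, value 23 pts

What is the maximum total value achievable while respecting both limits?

Feasible sets respecting both limits:
- #3+#4+#5: weight 19, bulk 22, value 96
- #3+#5: weight 11, bulk 14, value 80
- #3+#6: weight 14, bulk 18, value 72
- #3+#4: weight 17, bulk 16, value 65
Best: 96 pts.

96 pts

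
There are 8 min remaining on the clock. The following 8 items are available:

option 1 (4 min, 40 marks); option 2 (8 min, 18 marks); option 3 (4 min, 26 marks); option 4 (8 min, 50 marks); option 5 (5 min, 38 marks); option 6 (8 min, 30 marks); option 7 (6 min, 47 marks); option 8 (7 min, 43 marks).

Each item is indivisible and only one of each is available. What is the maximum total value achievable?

66 marks

This is a 0/1 knapsack; check combinations near the capacity.
- option 1+option 3: time 4+4=8, value 40+26=66
- option 4: time 8, value 50
- option 7: time 6, value 47
- option 8: time 7, value 43
- option 1: time 4, value 40
Best: 66 marks.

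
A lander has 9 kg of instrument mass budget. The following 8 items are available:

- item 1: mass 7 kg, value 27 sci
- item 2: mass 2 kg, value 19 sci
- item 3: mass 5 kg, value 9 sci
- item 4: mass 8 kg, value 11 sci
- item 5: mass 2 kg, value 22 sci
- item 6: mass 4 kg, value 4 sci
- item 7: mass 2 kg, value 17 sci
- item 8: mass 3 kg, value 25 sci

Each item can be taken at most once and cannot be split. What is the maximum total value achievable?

83 sci

Check high-value combinations within 9 kg:
- item 2+item 5+item 7+item 8: mass 2+2+2+3=9, value 19+22+17+25=83
- item 2+item 5+item 8: mass 2+2+3=7, value 19+22+25=66
- item 5+item 7+item 8: mass 2+2+3=7, value 22+17+25=64
- item 2+item 7+item 8: mass 2+2+3=7, value 19+17+25=61
- item 2+item 5+item 7: mass 2+2+2=6, value 19+22+17=58
Best: 83 sci.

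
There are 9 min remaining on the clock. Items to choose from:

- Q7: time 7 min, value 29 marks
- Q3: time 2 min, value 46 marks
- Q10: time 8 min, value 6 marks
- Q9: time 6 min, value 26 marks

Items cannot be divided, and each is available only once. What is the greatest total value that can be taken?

This is a 0/1 knapsack; check combinations near the capacity.
- Q7+Q3: time 7+2=9, value 29+46=75
- Q3+Q9: time 2+6=8, value 46+26=72
- Q3: time 2, value 46
- Q7: time 7, value 29
- Q9: time 6, value 26
Best: 75 marks.

75 marks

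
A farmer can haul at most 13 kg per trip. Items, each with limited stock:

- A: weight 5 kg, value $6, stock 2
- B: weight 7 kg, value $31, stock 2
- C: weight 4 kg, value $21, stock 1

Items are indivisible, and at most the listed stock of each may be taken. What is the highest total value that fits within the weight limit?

$52

Best selections within weight 13 and stock limits:
- 1×B + 1×C: weight 11, value 52
- 1×A + 1×B: weight 12, value 37
- 1×B: weight 7, value 31
Best: $52.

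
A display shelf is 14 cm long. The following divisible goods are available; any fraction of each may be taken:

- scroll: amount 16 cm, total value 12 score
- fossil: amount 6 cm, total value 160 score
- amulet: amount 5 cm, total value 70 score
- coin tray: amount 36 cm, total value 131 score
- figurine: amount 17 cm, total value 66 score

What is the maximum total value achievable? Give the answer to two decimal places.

Take in order of value per unit:
- fossil (160/6 per unit): all 6 → value 160, running total 160.00
- amulet (70/5 per unit): all 5 → value 70, running total 230.00
- figurine (66/17 per unit): 3 of 17 → value 3×66/17 = 11.6471, running total 241.65
Total 241.65.

241.65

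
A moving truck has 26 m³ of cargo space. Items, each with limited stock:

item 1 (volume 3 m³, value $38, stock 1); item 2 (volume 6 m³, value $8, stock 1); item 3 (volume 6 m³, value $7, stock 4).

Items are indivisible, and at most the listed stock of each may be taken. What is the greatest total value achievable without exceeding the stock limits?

$60

Best selections within volume 26 and stock limits:
- 1×item 1 + 1×item 2 + 2×item 3: volume 21, value 60
- 1×item 1 + 3×item 3: volume 21, value 59
Best: $60.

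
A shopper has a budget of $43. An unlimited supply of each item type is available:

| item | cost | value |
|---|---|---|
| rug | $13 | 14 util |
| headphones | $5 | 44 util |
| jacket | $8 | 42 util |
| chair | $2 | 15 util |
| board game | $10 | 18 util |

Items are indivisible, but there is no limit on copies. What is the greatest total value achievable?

Best value-per-unit is headphones at 44/5; filling with it alone gives 8×44 = 352.
Optimal mix: 7×headphones + 4×chair → cost 43, value 368.

368 util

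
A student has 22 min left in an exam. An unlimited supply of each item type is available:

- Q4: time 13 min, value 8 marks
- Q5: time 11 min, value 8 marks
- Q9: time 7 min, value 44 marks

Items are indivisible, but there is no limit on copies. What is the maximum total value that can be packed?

Best value-per-unit is Q9 at 44/7, and filling with it alone uses time 3×7=21. No mix of the others beats 3×44 = 132.

132 marks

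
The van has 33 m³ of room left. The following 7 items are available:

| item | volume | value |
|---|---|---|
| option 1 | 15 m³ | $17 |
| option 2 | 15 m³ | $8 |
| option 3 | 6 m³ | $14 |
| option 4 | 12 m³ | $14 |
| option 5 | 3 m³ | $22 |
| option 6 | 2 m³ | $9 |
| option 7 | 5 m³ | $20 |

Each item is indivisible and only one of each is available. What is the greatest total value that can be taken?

$82

Check high-value combinations within 33 m³:
- option 1+option 3+option 5+option 6+option 7: volume 15+6+3+2+5=31, value 17+14+22+9+20=82
- option 3+option 4+option 5+option 6+option 7: volume 6+12+3+2+5=28, value 14+14+22+9+20=79
- option 1+option 3+option 5+option 7: volume 15+6+3+5=29, value 17+14+22+20=73
- option 2+option 3+option 5+option 6+option 7: volume 15+6+3+2+5=31, value 8+14+22+9+20=73
- option 3+option 4+option 5+option 7: volume 6+12+3+5=26, value 14+14+22+20=70
Best: $82.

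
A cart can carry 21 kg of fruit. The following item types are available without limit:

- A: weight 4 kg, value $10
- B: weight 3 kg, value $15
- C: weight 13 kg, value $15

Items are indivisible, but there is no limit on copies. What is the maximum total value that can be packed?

Best value-per-unit is B at 15/3, and filling with it alone uses weight 7×3=21. No mix of the others beats 7×15 = 105.

$105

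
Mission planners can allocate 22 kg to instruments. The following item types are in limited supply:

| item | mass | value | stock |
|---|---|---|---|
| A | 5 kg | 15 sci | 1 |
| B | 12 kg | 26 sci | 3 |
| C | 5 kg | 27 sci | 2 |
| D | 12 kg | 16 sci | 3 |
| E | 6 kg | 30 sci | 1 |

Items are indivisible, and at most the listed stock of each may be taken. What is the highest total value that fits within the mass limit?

99 sci

Top feasible selections:
- 1×A + 2×C + 1×E: mass 21, value 99
- 2×C + 1×E: mass 16, value 84
- 1×B + 2×C: mass 22, value 80
- 1×A + 1×C + 1×E: mass 16, value 72
Best: 99 sci.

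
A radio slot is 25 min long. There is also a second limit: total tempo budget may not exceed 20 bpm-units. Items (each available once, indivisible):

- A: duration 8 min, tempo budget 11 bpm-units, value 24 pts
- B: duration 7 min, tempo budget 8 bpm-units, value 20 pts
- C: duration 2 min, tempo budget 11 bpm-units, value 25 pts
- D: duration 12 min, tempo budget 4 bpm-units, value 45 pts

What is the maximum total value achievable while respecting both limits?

70 pts

Feasible sets respecting both limits:
- C+D: duration 14, tempo budget 15, value 70
- A+D: duration 20, tempo budget 15, value 69
- B+D: duration 19, tempo budget 12, value 65
Best: 70 pts.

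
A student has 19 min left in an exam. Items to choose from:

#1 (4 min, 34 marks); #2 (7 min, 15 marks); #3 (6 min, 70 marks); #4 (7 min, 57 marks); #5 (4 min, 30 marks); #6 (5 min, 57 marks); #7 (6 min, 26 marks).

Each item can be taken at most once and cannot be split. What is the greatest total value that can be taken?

Check high-value combinations within 19 min:
- #1+#3+#5+#6: time 4+6+4+5=19, value 34+70+30+57=191
- #3+#4+#6: time 6+7+5=18, value 70+57+57=184
- #1+#3+#6: time 4+6+5=15, value 34+70+57=161
- #1+#3+#4: time 4+6+7=17, value 34+70+57=161
- #3+#5+#6: time 6+4+5=15, value 70+30+57=157
Best: 191 marks.

191 marks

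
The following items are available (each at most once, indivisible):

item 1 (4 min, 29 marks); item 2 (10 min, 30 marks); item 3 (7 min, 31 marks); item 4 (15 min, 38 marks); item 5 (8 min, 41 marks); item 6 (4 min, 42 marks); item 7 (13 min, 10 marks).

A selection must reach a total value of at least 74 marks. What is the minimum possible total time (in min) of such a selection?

Subsets with value ≥ 74, sorted by total time:
- item 5+item 6: time 12, value 83
- item 1+item 3+item 6: time 15, value 102
- item 1+item 5+item 6: time 16, value 112
- item 1+item 2+item 6: time 18, value 101
Minimum time: 12 min.

12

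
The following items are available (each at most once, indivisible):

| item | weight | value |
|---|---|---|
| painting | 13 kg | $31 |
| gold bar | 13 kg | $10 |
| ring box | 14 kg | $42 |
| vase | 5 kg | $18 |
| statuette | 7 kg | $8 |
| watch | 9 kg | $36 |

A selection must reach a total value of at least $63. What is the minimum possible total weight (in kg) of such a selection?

Subsets with value ≥ 63, sorted by total weight:
- painting+watch: weight 22, value 67
- ring box+watch: weight 23, value 78
- ring box+vase+statuette: weight 26, value 68
- painting+vase+watch: weight 27, value 85
Minimum weight: 22 kg.

22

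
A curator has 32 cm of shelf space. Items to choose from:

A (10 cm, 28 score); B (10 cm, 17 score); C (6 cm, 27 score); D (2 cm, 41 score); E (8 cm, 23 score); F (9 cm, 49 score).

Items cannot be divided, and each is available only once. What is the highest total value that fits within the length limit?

Check high-value combinations within 32 cm:
- A+C+D+F: length 10+6+2+9=27, value 28+27+41+49=145
- A+D+E+F: length 10+2+8+9=29, value 28+41+23+49=141
- C+D+E+F: length 6+2+8+9=25, value 27+41+23+49=140
Best: 145 score.

145 score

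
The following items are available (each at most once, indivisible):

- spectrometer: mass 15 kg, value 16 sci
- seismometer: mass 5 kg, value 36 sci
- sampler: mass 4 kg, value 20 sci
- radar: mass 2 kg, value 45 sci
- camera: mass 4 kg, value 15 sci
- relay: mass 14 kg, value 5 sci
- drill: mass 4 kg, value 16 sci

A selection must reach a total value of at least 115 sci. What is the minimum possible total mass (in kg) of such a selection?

Subsets with value ≥ 115, sorted by total mass:
- seismometer+sampler+radar+drill: mass 15, value 117
- seismometer+sampler+radar+camera: mass 15, value 116
- seismometer+sampler+radar+camera+drill: mass 19, value 132
Minimum mass: 15 kg.

15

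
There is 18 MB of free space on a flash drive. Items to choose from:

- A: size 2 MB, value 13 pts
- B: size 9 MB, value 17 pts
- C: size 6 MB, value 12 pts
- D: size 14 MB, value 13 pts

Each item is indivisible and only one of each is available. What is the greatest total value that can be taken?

This is a 0/1 knapsack; check combinations near the capacity.
- A+B+C: size 2+9+6=17, value 13+17+12=42
- A+B: size 2+9=11, value 13+17=30
- B+C: size 9+6=15, value 17+12=29
- A+D: size 2+14=16, value 13+13=26
Best: 42 pts.

42 pts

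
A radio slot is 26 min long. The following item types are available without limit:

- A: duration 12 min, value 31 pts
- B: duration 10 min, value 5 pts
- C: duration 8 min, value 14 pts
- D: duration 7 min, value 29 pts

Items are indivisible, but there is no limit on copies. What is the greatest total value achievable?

89 pts

Best value-per-unit is D at 29/7; filling with it alone gives 3×29 = 87.
Optimal mix: 1×A + 2×D → duration 26, value 89.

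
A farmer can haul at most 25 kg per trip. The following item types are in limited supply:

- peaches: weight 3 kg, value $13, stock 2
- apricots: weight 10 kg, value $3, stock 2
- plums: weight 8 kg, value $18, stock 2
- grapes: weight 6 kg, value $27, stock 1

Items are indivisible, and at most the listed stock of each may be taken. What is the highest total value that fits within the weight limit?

Top feasible selections:
- 1×peaches + 2×plums + 1×grapes: weight 25, value 76
- 2×peaches + 1×plums + 1×grapes: weight 20, value 71
Best: $76.

$76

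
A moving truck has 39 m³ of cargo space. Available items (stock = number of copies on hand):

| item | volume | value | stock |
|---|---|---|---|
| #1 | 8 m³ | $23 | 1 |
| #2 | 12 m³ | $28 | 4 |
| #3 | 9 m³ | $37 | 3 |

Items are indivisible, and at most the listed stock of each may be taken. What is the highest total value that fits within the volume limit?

Best selections within volume 39 and stock limits:
- 1×#2 + 3×#3: volume 39, value 139
- 1×#1 + 3×#3: volume 35, value 134
Best: $139.

$139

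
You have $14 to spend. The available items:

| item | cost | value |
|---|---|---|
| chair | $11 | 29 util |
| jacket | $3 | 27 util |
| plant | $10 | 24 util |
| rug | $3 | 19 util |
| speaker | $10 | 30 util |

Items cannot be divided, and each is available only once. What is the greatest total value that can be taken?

57 util

Check high-value combinations within $14:
- jacket+speaker: cost 3+10=13, value 27+30=57
- chair+jacket: cost 11+3=14, value 29+27=56
- jacket+plant: cost 3+10=13, value 27+24=51
- rug+speaker: cost 3+10=13, value 19+30=49
Best: 57 util.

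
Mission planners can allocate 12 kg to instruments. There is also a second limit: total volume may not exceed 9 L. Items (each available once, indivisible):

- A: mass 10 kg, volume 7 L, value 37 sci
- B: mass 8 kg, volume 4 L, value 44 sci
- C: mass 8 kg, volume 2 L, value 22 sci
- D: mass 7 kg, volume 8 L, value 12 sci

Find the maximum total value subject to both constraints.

Feasible sets respecting both limits:
- B: mass 8, volume 4, value 44
- A: mass 10, volume 7, value 37
- C: mass 8, volume 2, value 22
Best: 44 sci.

44 sci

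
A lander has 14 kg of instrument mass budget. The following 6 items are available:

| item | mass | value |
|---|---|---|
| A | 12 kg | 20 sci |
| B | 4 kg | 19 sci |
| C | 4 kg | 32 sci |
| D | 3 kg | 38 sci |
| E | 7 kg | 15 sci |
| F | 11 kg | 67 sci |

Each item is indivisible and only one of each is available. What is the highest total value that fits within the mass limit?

105 sci

Check high-value combinations within 14 kg:
- D+F: mass 3+11=14, value 38+67=105
- B+C+D: mass 4+4+3=11, value 19+32+38=89
- C+D+E: mass 4+3+7=14, value 32+38+15=85
- B+D+E: mass 4+3+7=14, value 19+38+15=72
Best: 105 sci.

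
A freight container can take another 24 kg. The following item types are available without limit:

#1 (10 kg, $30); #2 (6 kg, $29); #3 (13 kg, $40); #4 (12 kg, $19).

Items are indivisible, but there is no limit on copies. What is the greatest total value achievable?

$116

Best value-per-unit is #2 at 29/6, and filling with it alone uses weight 4×6=24. No mix of the others beats 4×29 = 116.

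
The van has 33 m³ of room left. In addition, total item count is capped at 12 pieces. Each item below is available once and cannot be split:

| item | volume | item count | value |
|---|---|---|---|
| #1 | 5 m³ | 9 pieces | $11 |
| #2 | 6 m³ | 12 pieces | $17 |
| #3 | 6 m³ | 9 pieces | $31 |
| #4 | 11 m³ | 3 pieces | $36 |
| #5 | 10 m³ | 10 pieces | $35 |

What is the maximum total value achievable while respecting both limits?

$67

Feasible sets respecting both limits:
- #3+#4: volume 17, item count 12, value 67
- #1+#4: volume 16, item count 12, value 47
- #4: volume 11, item count 3, value 36
- #5: volume 10, item count 10, value 35
Best: $67.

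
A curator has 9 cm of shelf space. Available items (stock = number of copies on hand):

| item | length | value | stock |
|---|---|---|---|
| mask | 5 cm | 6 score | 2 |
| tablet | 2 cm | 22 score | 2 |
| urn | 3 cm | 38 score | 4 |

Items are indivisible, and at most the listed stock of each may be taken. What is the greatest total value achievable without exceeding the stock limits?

Top feasible selections:
- 3×urn: length 9, value 114
- 1×tablet + 2×urn: length 8, value 98
Best: 114 score.

114 score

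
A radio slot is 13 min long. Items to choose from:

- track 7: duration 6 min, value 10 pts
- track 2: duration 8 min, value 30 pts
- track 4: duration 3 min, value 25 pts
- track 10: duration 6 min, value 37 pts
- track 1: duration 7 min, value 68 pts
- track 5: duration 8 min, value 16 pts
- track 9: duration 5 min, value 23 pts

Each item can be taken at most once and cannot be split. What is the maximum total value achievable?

Check high-value combinations within 13 min:
- track 10+track 1: duration 6+7=13, value 37+68=105
- track 4+track 1: duration 3+7=10, value 25+68=93
- track 1+track 9: duration 7+5=12, value 68+23=91
- track 7+track 1: duration 6+7=13, value 10+68=78
Best: 105 pts.

105 pts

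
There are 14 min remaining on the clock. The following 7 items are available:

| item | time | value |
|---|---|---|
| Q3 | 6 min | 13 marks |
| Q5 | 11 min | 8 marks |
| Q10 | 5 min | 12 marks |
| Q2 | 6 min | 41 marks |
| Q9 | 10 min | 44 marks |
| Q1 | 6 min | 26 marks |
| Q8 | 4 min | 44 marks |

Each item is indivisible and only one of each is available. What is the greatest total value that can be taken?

Check high-value combinations within 14 min:
- Q9+Q8: time 10+4=14, value 44+44=88
- Q2+Q8: time 6+4=10, value 41+44=85
- Q1+Q8: time 6+4=10, value 26+44=70
Best: 88 marks.

88 marks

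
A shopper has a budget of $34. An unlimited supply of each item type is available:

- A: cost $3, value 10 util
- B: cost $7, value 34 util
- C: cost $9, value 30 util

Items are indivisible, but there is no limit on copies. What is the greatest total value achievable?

Best value-per-unit is B at 34/7; filling with it alone gives 4×34 = 136.
Optimal mix: 2×A + 4×B → cost 34, value 156.

156 util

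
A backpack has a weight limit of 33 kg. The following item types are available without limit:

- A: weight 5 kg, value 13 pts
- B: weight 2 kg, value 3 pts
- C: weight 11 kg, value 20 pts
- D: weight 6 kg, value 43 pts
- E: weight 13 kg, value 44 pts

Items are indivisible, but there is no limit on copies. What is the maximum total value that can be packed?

Best value-per-unit is D at 43/6; filling with it alone gives 5×43 = 215.
Optimal mix: 1×B + 5×D → weight 32, value 218.

218 pts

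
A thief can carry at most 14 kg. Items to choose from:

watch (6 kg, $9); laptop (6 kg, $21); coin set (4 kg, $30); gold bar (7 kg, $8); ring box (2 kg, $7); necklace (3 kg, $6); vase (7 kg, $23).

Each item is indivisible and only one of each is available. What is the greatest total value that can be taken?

Check high-value combinations within 14 kg:
- coin set+ring box+vase: weight 4+2+7=13, value 30+7+23=60
- coin set+necklace+vase: weight 4+3+7=14, value 30+6+23=59
- laptop+coin set+ring box: weight 6+4+2=12, value 21+30+7=58
Best: $60.

$60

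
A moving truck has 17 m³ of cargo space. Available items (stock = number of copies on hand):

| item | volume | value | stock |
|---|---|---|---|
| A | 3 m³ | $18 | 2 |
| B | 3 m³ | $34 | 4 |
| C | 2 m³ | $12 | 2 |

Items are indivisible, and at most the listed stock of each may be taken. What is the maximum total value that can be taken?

Top feasible selections:
- 1×A + 4×B + 1×C: volume 17, value 166
- 4×B + 2×C: volume 16, value 160
Best: $166.

$166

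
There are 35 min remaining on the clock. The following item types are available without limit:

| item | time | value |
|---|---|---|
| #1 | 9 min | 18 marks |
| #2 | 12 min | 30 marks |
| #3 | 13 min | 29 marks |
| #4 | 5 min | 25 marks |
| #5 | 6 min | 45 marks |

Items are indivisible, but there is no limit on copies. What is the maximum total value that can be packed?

Best value-per-unit is #5 at 45/6; filling with it alone gives 5×45 = 225.
Optimal mix: 1×#4 + 5×#5 → time 35, value 250.

250 marks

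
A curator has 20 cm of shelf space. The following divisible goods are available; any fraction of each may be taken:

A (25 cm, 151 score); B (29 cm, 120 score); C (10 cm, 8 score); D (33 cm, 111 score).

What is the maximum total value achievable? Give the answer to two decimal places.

Take in order of value per unit:
- A (151/25 per unit): 20 of 25 → value 20×151/25 = 120.8000, running total 120.80
Total 120.80.

120.80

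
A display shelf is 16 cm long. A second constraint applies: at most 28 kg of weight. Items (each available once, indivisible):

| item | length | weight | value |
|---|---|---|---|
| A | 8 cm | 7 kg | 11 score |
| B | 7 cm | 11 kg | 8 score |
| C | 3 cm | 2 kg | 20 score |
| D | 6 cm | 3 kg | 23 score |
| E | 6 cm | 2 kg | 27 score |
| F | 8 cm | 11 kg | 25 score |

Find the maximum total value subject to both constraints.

Feasible sets respecting both limits:
- C+D+E: length 15, weight 7, value 70
- B+C+E: length 16, weight 15, value 55
- E+F: length 14, weight 13, value 52
Best: 70 score.

70 score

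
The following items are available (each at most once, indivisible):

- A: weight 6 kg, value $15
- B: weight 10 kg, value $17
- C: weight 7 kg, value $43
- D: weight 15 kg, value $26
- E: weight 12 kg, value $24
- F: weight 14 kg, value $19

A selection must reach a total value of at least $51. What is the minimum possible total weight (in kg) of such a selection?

13

Subsets with value ≥ 51, sorted by total weight:
- A+C: weight 13, value 58
- B+C: weight 17, value 60
Minimum weight: 13 kg.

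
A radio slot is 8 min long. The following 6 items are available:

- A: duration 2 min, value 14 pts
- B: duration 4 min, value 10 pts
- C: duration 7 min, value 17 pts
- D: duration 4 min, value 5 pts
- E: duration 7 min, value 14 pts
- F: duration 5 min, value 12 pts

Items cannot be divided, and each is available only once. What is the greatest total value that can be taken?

26 pts

This is a 0/1 knapsack; check combinations near the capacity.
- A+F: duration 2+5=7, value 14+12=26
- A+B: duration 2+4=6, value 14+10=24
- A+D: duration 2+4=6, value 14+5=19
- C: duration 7, value 17
- B+D: duration 4+4=8, value 10+5=15
Best: 26 pts.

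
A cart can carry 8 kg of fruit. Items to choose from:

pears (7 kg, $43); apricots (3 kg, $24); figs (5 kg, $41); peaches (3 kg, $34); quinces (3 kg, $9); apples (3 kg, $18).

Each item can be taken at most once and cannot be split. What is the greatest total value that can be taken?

This is a 0/1 knapsack; check combinations near the capacity.
- figs+peaches: weight 5+3=8, value 41+34=75
- apricots+figs: weight 3+5=8, value 24+41=65
- figs+apples: weight 5+3=8, value 41+18=59
- apricots+peaches: weight 3+3=6, value 24+34=58
- peaches+apples: weight 3+3=6, value 34+18=52
Best: $75.

$75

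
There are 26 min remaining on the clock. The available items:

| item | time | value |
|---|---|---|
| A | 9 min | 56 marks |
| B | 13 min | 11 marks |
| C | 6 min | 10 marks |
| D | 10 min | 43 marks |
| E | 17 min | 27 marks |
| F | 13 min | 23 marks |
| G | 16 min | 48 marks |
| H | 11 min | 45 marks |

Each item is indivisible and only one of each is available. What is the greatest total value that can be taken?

111 marks

Check high-value combinations within 26 min:
- A+C+H: time 9+6+11=26, value 56+10+45=111
- A+C+D: time 9+6+10=25, value 56+10+43=109
- A+G: time 9+16=25, value 56+48=104
- A+H: time 9+11=20, value 56+45=101
Best: 111 marks.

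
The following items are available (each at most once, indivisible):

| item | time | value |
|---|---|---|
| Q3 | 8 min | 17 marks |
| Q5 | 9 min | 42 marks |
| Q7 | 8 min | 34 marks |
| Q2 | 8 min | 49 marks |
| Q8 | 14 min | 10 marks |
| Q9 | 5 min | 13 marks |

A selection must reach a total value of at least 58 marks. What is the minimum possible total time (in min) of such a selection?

13

Subsets with value ≥ 58, sorted by total time:
- Q2+Q9: time 13, value 62
- Q7+Q2: time 16, value 83
- Q3+Q2: time 16, value 66
Minimum time: 13 min.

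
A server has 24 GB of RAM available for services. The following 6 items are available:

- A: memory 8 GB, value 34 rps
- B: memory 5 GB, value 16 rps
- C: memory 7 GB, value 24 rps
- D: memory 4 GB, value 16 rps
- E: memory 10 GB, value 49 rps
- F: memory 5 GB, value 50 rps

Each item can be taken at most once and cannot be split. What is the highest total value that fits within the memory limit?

Check high-value combinations within 24 GB:
- A+E+F: memory 8+10+5=23, value 34+49+50=133
- B+D+E+F: memory 5+4+10+5=24, value 16+16+49+50=131
- A+C+D+F: memory 8+7+4+5=24, value 34+24+16+50=124
Best: 133 rps.

133 rps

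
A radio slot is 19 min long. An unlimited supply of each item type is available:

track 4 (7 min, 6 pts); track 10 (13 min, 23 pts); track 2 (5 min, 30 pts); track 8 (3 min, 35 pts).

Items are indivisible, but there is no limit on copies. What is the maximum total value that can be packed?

210 pts

Best value-per-unit is track 8 at 35/3, and filling with it alone uses duration 6×3=18. No mix of the others beats 6×35 = 210.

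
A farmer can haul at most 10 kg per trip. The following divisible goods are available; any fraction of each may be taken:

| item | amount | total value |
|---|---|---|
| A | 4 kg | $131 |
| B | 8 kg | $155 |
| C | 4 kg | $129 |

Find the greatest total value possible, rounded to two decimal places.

Take in order of value per unit:
- A (131/4 per unit): all 4 → value 131, running total 131.00
- C (129/4 per unit): all 4 → value 129, running total 260.00
- B (155/8 per unit): 2 of 8 → value 2×155/8 = 38.7500, running total 298.75
Total 298.75.

298.75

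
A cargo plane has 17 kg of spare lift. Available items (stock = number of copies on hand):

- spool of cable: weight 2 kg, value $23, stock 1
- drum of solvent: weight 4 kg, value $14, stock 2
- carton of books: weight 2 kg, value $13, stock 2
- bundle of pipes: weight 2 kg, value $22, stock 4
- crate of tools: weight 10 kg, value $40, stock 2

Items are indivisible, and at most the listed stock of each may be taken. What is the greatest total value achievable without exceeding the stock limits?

$138

Top feasible selections:
- 1×spool of cable + 1×drum of solvent + 1×carton of books + 4×bundle of pipes: weight 16, value 138
- 1×spool of cable + 2×carton of books + 4×bundle of pipes: weight 14, value 137
Best: $138.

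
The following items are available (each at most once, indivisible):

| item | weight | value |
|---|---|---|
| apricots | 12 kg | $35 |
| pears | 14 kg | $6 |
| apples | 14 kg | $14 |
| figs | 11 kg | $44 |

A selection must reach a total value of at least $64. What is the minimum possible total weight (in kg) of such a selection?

23

Subsets with value ≥ 64, sorted by total weight:
- apricots+figs: weight 23, value 79
- apricots+apples+figs: weight 37, value 93
Minimum weight: 23 kg.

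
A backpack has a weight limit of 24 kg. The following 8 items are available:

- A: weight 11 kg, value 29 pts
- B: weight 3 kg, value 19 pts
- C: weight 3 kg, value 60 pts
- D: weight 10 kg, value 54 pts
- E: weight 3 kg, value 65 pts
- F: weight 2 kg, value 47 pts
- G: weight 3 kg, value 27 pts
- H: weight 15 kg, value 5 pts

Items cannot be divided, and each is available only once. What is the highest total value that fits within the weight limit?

272 pts

Check high-value combinations within 24 kg:
- B+C+D+E+F+G: weight 3+3+10+3+2+3=24, value 19+60+54+65+47+27=272
- C+D+E+F+G: weight 3+10+3+2+3=21, value 60+54+65+47+27=253
- B+C+D+E+F: weight 3+3+10+3+2=21, value 19+60+54+65+47=245
- A+C+E+F+G: weight 11+3+3+2+3=22, value 29+60+65+47+27=228
- C+D+E+F: weight 3+10+3+2=18, value 60+54+65+47=226
Best: 272 pts.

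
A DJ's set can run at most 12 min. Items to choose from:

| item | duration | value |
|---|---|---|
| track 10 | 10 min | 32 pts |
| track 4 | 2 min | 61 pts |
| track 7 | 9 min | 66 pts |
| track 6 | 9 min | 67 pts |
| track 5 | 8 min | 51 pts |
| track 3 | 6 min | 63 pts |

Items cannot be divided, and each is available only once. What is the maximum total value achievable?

Check high-value combinations within 12 min:
- track 4+track 6: duration 2+9=11, value 61+67=128
- track 4+track 7: duration 2+9=11, value 61+66=127
- track 4+track 3: duration 2+6=8, value 61+63=124
- track 4+track 5: duration 2+8=10, value 61+51=112
Best: 128 pts.

128 pts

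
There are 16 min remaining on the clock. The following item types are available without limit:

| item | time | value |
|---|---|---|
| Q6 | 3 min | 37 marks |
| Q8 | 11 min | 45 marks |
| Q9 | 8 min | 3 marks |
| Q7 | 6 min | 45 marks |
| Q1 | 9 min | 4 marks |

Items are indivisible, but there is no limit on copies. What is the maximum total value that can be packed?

185 marks

Best value-per-unit is Q6 at 37/3, and filling with it alone uses time 5×3=15. No mix of the others beats 5×37 = 185.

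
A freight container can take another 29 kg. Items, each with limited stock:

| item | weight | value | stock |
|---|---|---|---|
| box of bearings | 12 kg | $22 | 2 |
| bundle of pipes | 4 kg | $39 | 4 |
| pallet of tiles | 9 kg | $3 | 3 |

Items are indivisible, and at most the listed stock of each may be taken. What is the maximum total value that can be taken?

$178

Top feasible selections:
- 1×box of bearings + 4×bundle of pipes: weight 28, value 178
- 4×bundle of pipes + 1×pallet of tiles: weight 25, value 159
- 4×bundle of pipes: weight 16, value 156
- 1×box of bearings + 3×bundle of pipes: weight 24, value 139
Best: $178.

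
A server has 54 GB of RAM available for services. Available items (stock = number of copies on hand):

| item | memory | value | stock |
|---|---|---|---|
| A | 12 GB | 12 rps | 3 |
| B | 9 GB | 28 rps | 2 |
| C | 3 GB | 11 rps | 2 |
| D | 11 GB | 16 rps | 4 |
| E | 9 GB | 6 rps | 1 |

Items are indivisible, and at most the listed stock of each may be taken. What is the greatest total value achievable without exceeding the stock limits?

Top feasible selections:
- 2×B + 1×C + 3×D: memory 54, value 115
- 2×B + 2×C + 2×D: memory 46, value 110
Best: 115 rps.

115 rps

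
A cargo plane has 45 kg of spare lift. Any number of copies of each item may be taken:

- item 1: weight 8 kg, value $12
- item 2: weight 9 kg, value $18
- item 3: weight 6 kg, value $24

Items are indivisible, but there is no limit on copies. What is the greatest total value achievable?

Best value-per-unit is item 3 at 24/6, and filling with it alone uses weight 7×6=42. No mix of the others beats 7×24 = 168.

$168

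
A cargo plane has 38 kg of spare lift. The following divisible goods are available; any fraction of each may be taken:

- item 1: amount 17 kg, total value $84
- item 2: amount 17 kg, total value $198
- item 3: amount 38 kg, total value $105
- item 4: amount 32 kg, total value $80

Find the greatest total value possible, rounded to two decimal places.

Take in order of value per unit:
- item 2 (198/17 per unit): all 17 → value 198, running total 198.00
- item 1 (84/17 per unit): all 17 → value 84, running total 282.00
- item 3 (105/38 per unit): 4 of 38 → value 4×105/38 = 11.0526, running total 293.05
Total 293.05.

293.05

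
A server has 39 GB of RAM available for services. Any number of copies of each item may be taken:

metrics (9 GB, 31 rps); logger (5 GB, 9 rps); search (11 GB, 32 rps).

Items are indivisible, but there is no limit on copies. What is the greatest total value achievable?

Best value-per-unit is metrics at 31/9; filling with it alone gives 4×31 = 124.
Optimal mix: 3×metrics + 1×search → memory 38, value 125.

125 rps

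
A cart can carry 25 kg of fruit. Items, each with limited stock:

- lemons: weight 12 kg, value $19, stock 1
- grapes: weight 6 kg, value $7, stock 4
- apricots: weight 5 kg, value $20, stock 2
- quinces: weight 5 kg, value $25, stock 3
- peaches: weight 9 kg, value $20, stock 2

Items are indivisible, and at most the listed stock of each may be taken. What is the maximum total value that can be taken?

$115

Best selections within weight 25 and stock limits:
- 2×apricots + 3×quinces: weight 25, value 115
- 1×apricots + 3×quinces: weight 20, value 95
- 3×quinces + 1×peaches: weight 24, value 95
Best: $115.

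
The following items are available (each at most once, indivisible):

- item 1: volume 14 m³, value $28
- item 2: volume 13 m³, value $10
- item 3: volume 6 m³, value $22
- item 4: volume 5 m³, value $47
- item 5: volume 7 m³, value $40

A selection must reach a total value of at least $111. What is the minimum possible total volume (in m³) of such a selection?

26

Subsets with value ≥ 111, sorted by total volume:
- item 1+item 4+item 5: volume 26, value 115
- item 2+item 3+item 4+item 5: volume 31, value 119
- item 1+item 3+item 4+item 5: volume 32, value 137
- item 1+item 2+item 4+item 5: volume 39, value 125
Minimum volume: 26 m³.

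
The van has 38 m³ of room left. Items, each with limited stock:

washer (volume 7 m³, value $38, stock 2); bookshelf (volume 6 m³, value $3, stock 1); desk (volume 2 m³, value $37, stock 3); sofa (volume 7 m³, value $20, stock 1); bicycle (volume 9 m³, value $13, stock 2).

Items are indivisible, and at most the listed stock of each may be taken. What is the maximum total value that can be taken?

Best selections within volume 38 and stock limits:
- 2×washer + 3×desk + 1×sofa + 1×bicycle: volume 36, value 220
- 2×washer + 3×desk + 2×bicycle: volume 38, value 213
- 2×washer + 1×bookshelf + 3×desk + 1×sofa: volume 33, value 210
- 2×washer + 3×desk + 1×sofa: volume 27, value 207
Best: $220.

$220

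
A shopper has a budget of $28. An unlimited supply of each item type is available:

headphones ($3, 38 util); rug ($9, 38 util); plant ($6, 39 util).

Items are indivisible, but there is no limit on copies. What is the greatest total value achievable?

342 util

Best value-per-unit is headphones at 38/3, and filling with it alone uses cost 9×3=27. No mix of the others beats 9×38 = 342.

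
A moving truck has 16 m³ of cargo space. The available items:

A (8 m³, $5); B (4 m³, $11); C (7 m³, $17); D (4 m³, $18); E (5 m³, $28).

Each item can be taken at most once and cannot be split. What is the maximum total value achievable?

$63

Check high-value combinations within 16 m³:
- C+D+E: volume 7+4+5=16, value 17+18+28=63
- B+D+E: volume 4+4+5=13, value 11+18+28=57
- B+C+E: volume 4+7+5=16, value 11+17+28=56
- D+E: volume 4+5=9, value 18+28=46
- B+C+D: volume 4+7+4=15, value 11+17+18=46
Best: $63.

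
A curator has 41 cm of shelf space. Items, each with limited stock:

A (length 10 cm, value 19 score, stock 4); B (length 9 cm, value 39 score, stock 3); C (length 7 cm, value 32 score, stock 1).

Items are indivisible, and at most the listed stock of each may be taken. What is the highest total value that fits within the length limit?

Best selections within length 41 and stock limits:
- 3×B + 1×C: length 34, value 149
- 1×A + 3×B: length 37, value 136
- 1×A + 2×B + 1×C: length 35, value 129
Best: 149 score.

149 score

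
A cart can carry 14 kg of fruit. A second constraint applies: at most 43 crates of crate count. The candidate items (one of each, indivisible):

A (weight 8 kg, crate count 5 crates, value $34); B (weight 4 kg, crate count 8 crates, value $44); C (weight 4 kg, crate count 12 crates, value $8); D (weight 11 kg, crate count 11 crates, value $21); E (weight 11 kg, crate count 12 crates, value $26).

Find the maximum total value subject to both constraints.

$78

Feasible sets respecting both limits:
- A+B: weight 12, crate count 13, value 78
- B+C: weight 8, crate count 20, value 52
- B: weight 4, crate count 8, value 44
- A+C: weight 12, crate count 17, value 42
Best: $78.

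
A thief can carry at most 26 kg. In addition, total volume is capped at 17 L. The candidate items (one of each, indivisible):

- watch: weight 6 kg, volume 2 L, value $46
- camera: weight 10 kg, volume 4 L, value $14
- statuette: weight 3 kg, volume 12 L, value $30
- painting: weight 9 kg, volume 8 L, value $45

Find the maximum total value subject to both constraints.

Feasible sets respecting both limits:
- watch+camera+painting: weight 25, volume 14, value 105
- watch+painting: weight 15, volume 10, value 91
- watch+statuette: weight 9, volume 14, value 76
Best: $105.

$105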